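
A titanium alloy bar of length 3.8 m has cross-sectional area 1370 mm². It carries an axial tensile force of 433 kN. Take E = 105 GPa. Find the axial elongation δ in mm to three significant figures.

δ_mech = NL/(AE) = 433000·3800/(1370·105000) = 11.44 mm.

11.4 mm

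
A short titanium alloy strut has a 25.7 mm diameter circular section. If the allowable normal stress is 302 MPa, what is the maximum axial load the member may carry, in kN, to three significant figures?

157 kN

A = 518.7 mm².
P_max = σ_allow · A = 302 · 518.7 = 156700 N = 156.7 kN.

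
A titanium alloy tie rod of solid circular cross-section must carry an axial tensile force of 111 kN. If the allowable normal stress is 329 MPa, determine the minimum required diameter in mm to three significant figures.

20.7 mm

Required area A ≥ P/σ_allow = 111000/329 = 337.4 mm².
For a solid circular section, d ≥ √(4A/π) = 20.73 mm.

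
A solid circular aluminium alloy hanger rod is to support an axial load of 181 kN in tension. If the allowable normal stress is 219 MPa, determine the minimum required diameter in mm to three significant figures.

32.4 mm

Required area A ≥ P/σ_allow = 181000/219 = 826.5 mm².
For a solid circular section, d ≥ √(4A/π) = 32.44 mm.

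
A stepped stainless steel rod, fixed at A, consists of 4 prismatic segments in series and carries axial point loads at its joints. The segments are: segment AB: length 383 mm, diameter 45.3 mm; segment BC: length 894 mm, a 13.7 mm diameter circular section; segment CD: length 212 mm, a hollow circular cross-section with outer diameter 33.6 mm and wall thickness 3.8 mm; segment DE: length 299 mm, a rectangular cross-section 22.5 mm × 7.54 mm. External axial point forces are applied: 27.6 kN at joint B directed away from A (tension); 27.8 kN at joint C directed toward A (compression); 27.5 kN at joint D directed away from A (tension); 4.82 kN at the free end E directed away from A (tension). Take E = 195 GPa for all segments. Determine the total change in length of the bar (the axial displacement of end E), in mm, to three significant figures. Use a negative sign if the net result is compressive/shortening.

0.322 mm

Internal axial forces (sectioning from the free end, tension +): N_DE = 4.82 kN, N_CD = 32.32 kN, N_BC = 4.52 kN, N_AB = 32.12 kN.
A_AB = 1612 mm².
A_BC = 147.4 mm².
A_CD = 355.8 mm².
A_DE = 169.7 mm².
δ_AB = 32120·383/(1612·195000) = 0.03914 mm
δ_BC = 4520·894/(147.4·195000) = 0.1406 mm
δ_CD = 32320·212/(355.8·195000) = 0.09877 mm
δ_DE = 4820·299/(169.7·195000) = 0.04356 mm
δ = Σδ_i = 0.3221 mm.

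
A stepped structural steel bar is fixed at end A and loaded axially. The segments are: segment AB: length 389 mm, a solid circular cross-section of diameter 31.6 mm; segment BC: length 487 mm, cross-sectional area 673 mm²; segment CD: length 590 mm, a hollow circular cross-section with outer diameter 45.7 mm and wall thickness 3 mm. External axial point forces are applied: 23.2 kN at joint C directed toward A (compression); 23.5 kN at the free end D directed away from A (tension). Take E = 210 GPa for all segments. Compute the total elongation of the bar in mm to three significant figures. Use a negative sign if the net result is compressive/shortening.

0.166 mm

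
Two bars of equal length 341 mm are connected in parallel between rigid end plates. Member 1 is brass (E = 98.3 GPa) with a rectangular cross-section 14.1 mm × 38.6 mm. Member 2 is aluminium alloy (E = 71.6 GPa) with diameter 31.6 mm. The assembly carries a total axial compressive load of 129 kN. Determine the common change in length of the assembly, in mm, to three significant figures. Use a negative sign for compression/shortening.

-0.401 mm

A_1 = 544.3 mm².
A_2 = 784.3 mm².
Equal strain + equilibrium ⇒ each member carries load in proportion to AE: A₁E₁ = 53500000 N, A₂E₂ = 56150000 N, ΣAE = 109700000 N.
δ = PL/ΣAE = -129000·341/109700000 = -0.4012 mm.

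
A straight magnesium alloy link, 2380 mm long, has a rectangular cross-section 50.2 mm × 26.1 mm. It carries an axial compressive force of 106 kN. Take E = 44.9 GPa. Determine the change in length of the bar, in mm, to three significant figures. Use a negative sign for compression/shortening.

-4.29 mm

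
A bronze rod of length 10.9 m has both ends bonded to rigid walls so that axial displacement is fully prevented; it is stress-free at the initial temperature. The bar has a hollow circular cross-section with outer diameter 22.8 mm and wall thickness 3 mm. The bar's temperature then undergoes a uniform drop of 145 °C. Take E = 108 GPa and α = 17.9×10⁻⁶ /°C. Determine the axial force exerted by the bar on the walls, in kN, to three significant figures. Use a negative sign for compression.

Free thermal expansion αLΔT = 17.9e-6 · 10900 · -145 = -28.29 mm.
The walls impose strain ε = −(-28.29)/10900 = 2.5955e-03; σ = Eε = 108000 · 2.5955e-03 = 280.3 MPa.
Wall reaction R = σ·A = 280.3·186.6 = 52310 N = 52.31 kN.

52.3 kN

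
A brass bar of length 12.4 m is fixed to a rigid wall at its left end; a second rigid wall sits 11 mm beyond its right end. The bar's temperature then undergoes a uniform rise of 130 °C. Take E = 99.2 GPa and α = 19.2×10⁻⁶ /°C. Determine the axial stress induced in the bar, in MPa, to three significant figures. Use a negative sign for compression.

Free thermal expansion αLΔT = 19.2e-6 · 12400 · 130 = 30.95 mm.
The walls engage after the gap closes; constrained expansion = 30.95 − 11 = 19.95 mm.
The walls impose strain ε = −(19.95)/12400 = -1.6089e-03; σ = Eε = 99200 · -1.6089e-03 = -159.6 MPa.

-160 MPa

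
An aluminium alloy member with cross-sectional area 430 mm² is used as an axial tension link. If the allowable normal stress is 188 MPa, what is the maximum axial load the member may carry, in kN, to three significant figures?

80.8 kN

P_max = σ_allow · A = 188 · 430 = 80840 N = 80.84 kN.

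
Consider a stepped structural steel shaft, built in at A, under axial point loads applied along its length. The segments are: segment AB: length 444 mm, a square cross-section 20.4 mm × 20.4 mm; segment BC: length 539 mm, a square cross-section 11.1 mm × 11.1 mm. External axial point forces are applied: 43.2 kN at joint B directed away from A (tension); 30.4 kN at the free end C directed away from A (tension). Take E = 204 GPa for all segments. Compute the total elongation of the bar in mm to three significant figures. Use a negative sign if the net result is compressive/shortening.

Internal axial forces (sectioning from the free end, tension +): N_BC = 30.4 kN, N_AB = 73.6 kN.
A_AB = 416.2 mm².
A_BC = 123.2 mm².
δ_AB = 73600·444/(416.2·204000) = 0.3849 mm
δ_BC = 30400·539/(123.2·204000) = 0.6519 mm
δ = Σδ_i = 1.037 mm.

1.04 mm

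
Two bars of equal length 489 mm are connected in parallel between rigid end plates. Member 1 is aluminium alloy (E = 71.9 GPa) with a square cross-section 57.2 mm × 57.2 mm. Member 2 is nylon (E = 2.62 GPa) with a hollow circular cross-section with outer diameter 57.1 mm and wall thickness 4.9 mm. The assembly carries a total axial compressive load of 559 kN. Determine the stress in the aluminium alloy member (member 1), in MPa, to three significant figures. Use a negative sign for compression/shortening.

-169 MPa

A_1 = 3272 mm².
A_2 = 803.6 mm².
Equal strain + equilibrium ⇒ each member carries load in proportion to AE: A₁E₁ = 235200000 N, A₂E₂ = 2105000 N, ΣAE = 237400000 N.
σ₁ = P·E₁/ΣAE = -559000·71900/237400000 = -169.3 MPa.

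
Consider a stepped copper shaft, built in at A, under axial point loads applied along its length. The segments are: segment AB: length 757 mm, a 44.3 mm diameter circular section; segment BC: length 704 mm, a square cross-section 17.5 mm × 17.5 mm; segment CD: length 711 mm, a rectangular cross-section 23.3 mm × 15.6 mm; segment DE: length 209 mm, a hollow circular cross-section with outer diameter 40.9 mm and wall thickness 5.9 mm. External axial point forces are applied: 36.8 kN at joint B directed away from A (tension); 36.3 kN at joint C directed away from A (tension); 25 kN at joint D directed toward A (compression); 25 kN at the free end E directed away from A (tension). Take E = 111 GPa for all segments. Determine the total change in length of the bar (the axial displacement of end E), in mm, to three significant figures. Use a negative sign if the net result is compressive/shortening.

Internal axial forces (sectioning from the free end, tension +): N_DE = 25 kN, N_CD = 0 kN, N_BC = 36.3 kN, N_AB = 73.1 kN.
A_AB = 1541 mm².
A_BC = 306.2 mm².
A_CD = 363.5 mm².
A_DE = 648.7 mm².
δ_AB = 73100·757/(1541·111000) = 0.3234 mm
δ_BC = 36300·704/(306.2·111000) = 0.7518 mm
δ_CD = 0·711/(363.5·111000) = 0 mm
δ_DE = 25000·209/(648.7·111000) = 0.07256 mm
δ = Σδ_i = 1.148 mm.

1.15 mm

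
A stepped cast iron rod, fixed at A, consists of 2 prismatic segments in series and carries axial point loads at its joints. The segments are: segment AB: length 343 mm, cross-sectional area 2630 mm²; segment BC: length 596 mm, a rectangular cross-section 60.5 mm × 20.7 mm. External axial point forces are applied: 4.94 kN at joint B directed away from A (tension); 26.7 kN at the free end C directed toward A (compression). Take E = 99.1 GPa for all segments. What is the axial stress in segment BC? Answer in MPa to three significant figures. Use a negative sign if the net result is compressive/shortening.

Internal axial forces (sectioning from the free end, tension +): N_BC = -26.7 kN, N_AB = -21.76 kN.
A_BC = 1252 mm².
σ_BC = N_BC/A_BC = -26700/1252 = -21.32 MPa.

-21.3 MPa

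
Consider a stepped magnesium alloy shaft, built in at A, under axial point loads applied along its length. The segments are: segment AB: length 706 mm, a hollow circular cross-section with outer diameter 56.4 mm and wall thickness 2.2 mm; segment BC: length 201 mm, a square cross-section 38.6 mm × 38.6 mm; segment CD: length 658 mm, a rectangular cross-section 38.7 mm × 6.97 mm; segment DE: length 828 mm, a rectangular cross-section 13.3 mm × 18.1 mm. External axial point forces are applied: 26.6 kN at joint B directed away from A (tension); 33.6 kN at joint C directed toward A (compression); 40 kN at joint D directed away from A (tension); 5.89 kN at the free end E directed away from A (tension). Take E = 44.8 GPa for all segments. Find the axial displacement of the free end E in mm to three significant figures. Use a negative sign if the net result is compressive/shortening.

Internal axial forces (sectioning from the free end, tension +): N_DE = 5.89 kN, N_CD = 45.89 kN, N_BC = 12.29 kN, N_AB = 38.89 kN.
A_AB = 374.6 mm².
A_BC = 1490 mm².
A_CD = 269.7 mm².
A_DE = 240.7 mm².
δ_AB = 38890·706/(374.6·44800) = 1.636 mm
δ_BC = 12290·201/(1490·44800) = 0.03701 mm
δ_CD = 45890·658/(269.7·44800) = 2.499 mm
δ_DE = 5890·828/(240.7·44800) = 0.4522 mm
δ = Σδ_i = 4.624 mm.

4.62 mm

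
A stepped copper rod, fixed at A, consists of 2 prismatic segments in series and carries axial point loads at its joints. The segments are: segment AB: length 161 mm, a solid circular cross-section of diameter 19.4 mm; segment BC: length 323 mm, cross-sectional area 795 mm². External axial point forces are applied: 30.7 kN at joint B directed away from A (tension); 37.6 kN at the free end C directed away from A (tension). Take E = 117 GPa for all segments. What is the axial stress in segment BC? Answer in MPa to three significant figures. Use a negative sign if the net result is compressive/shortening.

47.3 MPa

Internal axial forces (sectioning from the free end, tension +): N_BC = 37.6 kN, N_AB = 68.3 kN.
σ_BC = N_BC/A_BC = 37600/795 = 47.3 MPa.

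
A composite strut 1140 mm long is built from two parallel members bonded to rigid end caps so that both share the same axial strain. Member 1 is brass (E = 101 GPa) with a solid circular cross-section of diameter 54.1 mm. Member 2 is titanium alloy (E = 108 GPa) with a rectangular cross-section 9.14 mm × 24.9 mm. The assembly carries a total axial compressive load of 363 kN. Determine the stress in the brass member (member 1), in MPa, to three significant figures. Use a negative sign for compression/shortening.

A_1 = 2299 mm².
A_2 = 227.6 mm².
Equal strain + equilibrium ⇒ each member carries load in proportion to AE: A₁E₁ = 232200000 N, A₂E₂ = 24580000 N, ΣAE = 256700000 N.
σ₁ = P·E₁/ΣAE = -363000·101000/256700000 = -142.8 MPa.

-143 MPa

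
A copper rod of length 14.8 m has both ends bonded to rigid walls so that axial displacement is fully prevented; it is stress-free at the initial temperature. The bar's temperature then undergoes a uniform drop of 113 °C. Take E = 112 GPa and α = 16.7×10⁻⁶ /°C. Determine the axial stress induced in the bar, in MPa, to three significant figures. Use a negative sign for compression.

Free thermal expansion αLΔT = 16.7e-6 · 14800 · -113 = -27.93 mm.
The walls impose strain ε = −(-27.93)/14800 = 1.8871e-03; σ = Eε = 112000 · 1.8871e-03 = 211.4 MPa.

211 MPa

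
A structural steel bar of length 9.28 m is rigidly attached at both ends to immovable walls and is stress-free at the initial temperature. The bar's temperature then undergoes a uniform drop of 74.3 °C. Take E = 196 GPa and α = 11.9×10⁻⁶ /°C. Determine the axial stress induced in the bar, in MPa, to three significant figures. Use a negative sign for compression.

Free thermal expansion αLΔT = 11.9e-6 · 9280 · -74.3 = -8.205 mm.
The walls impose strain ε = −(-8.205)/9280 = 8.8417e-04; σ = Eε = 196000 · 8.8417e-04 = 173.3 MPa.

173 MPa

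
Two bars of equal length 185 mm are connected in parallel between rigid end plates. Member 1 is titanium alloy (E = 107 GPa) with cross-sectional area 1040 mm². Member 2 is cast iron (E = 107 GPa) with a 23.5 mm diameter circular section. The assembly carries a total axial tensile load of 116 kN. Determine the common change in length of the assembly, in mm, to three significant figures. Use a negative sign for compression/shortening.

A_2 = 433.7 mm².
Equal strain + equilibrium ⇒ each member carries load in proportion to AE: A₁E₁ = 111300000 N, A₂E₂ = 46410000 N, ΣAE = 157700000 N.
δ = PL/ΣAE = 116000·185/157700000 = 0.1361 mm.

0.136 mm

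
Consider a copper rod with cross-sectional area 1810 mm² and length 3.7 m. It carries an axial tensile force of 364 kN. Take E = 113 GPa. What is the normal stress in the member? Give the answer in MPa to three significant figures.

201 MPa

σ = N/A = 364000/1810 = 201.1 MPa.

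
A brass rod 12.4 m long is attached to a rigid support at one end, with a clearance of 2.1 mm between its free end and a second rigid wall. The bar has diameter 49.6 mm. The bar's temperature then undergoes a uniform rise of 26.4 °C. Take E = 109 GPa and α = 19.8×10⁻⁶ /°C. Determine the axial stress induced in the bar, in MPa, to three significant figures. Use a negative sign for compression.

Free thermal expansion αLΔT = 19.8e-6 · 12400 · 26.4 = 6.482 mm.
The walls engage after the gap closes; constrained expansion = 6.482 − 2.1 = 4.382 mm.
The walls impose strain ε = −(4.382)/12400 = -3.5337e-04; σ = Eε = 109000 · -3.5337e-04 = -38.52 MPa.

-38.5 MPa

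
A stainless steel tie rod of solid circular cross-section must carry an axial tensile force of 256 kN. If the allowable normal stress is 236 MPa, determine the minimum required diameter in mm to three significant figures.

37.2 mm

Required area A ≥ P/σ_allow = 256000/236 = 1085 mm².
For a solid circular section, d ≥ √(4A/π) = 37.16 mm.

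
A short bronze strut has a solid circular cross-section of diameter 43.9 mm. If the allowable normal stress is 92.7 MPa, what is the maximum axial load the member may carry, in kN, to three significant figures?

A = 1514 mm².
P_max = σ_allow · A = 92.7 · 1514 = 140300 N = 140.3 kN.

140 kN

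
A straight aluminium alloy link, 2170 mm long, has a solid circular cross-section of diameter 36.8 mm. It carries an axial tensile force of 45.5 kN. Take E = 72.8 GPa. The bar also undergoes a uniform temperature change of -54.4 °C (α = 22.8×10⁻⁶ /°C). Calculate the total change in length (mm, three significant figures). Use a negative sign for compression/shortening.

-1.42 mm

A = 1064 mm².
δ_mech = NL/(AE) = 45500·2170/(1064·72800) = 1.275 mm.
δ_thermal = αLΔT = 22.8e-6·2170·-54.4 = -2.691 mm.
δ = δ_mech + δ_thermal = -1.416 mm.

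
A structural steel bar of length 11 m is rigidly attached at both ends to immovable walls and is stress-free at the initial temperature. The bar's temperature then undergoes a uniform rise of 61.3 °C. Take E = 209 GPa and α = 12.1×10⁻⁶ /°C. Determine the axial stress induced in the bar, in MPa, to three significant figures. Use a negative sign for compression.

-155 MPa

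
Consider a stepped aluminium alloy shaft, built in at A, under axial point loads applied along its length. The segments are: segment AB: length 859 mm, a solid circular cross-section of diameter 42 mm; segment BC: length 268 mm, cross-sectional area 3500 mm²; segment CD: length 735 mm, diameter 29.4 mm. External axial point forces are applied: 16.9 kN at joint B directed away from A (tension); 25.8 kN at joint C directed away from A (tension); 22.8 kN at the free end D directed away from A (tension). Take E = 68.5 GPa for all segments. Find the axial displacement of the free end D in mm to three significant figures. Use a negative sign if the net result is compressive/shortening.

1.01 mm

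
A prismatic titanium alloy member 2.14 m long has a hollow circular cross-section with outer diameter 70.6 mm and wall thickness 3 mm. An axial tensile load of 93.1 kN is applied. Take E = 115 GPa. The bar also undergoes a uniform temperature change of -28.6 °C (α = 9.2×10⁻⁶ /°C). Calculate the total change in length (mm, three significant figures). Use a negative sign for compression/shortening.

2.16 mm

A = 637.1 mm².
δ_mech = NL/(AE) = 93100·2140/(637.1·115000) = 2.719 mm.
δ_thermal = αLΔT = 9.2e-6·2140·-28.6 = -0.5631 mm.
δ = δ_mech + δ_thermal = 2.156 mm.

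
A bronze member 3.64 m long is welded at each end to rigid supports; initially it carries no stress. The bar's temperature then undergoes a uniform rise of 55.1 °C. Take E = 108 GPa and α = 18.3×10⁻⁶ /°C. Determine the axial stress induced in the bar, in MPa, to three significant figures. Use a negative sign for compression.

Free thermal expansion αLΔT = 18.3e-6 · 3640 · 55.1 = 3.67 mm.
The walls impose strain ε = −(3.67)/3640 = -1.0083e-03; σ = Eε = 108000 · -1.0083e-03 = -108.9 MPa.

-109 MPa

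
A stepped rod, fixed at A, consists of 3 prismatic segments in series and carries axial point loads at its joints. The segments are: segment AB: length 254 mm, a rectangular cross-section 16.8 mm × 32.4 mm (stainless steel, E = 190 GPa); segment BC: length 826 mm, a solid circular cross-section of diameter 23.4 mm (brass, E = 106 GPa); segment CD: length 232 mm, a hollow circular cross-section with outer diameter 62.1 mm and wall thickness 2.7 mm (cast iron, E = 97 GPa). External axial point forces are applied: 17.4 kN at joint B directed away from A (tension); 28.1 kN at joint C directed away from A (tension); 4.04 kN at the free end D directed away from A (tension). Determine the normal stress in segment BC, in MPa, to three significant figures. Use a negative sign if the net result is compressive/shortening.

Internal axial forces (sectioning from the free end, tension +): N_CD = 4.04 kN, N_BC = 32.14 kN, N_AB = 49.54 kN.
A_BC = 430.1 mm².
σ_BC = N_BC/A_BC = 32140/430.1 = 74.74 MPa.

74.7 MPa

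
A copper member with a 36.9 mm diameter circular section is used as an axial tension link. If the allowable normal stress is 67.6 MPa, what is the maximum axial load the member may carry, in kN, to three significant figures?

72.3 kN

A = 1069 mm².
P_max = σ_allow · A = 67.6 · 1069 = 72290 N = 72.29 kN.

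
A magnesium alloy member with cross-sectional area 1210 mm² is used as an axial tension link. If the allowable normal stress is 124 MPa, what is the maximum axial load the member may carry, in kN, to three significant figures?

150 kN

P_max = σ_allow · A = 124 · 1210 = 150000 N = 150 kN.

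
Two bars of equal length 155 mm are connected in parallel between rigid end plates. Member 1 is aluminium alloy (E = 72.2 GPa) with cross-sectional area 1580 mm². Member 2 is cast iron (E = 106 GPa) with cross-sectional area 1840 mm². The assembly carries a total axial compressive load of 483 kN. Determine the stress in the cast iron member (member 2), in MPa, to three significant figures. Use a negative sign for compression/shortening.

Equal strain + equilibrium ⇒ each member carries load in proportion to AE: A₁E₁ = 114100000 N, A₂E₂ = 195000000 N, ΣAE = 309100000 N.
σ₂ = P·E₂/ΣAE = -483000·106000/309100000 = -165.6 MPa.

-166 MPa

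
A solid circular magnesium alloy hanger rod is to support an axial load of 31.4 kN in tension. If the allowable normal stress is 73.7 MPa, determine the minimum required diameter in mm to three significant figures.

Required area A ≥ P/σ_allow = 31400/73.7 = 426.1 mm².
For a solid circular section, d ≥ √(4A/π) = 23.29 mm.

23.3 mm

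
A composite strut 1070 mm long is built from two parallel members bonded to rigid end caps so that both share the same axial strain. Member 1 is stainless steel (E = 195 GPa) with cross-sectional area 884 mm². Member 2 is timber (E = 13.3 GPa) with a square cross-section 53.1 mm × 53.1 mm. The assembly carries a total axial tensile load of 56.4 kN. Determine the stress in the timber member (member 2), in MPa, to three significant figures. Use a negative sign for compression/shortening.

3.57 MPa

A_2 = 2820 mm².
Equal strain + equilibrium ⇒ each member carries load in proportion to AE: A₁E₁ = 172400000 N, A₂E₂ = 37500000 N, ΣAE = 209900000 N.
σ₂ = P·E₂/ΣAE = 56400·13300/209900000 = 3.574 MPa.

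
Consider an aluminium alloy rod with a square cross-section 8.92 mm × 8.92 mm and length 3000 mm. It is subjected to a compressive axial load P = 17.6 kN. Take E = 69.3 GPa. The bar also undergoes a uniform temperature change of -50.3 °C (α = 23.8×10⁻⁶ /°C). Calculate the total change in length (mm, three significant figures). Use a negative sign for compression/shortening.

A = 79.57 mm².
δ_mech = NL/(AE) = -17600·3000/(79.57·69300) = -9.576 mm.
δ_thermal = αLΔT = 23.8e-6·3000·-50.3 = -3.591 mm.
δ = δ_mech + δ_thermal = -13.17 mm.

-13.2 mm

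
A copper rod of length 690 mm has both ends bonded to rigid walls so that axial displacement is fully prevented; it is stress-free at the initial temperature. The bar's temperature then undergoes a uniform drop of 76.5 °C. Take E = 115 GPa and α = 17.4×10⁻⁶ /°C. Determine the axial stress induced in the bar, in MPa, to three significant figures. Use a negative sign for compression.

Free thermal expansion αLΔT = 17.4e-6 · 690 · -76.5 = -0.9185 mm.
The walls impose strain ε = −(-0.9185)/690 = 1.3311e-03; σ = Eε = 115000 · 1.3311e-03 = 153.1 MPa.

153 MPa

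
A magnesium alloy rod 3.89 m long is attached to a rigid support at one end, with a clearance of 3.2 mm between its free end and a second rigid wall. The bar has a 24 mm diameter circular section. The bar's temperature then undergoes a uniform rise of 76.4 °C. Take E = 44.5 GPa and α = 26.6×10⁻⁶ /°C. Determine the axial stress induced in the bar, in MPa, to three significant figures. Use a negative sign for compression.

-53.8 MPa

Free thermal expansion αLΔT = 26.6e-6 · 3890 · 76.4 = 7.905 mm.
The walls engage after the gap closes; constrained expansion = 7.905 − 3.2 = 4.705 mm.
The walls impose strain ε = −(4.705)/3890 = -1.2096e-03; σ = Eε = 44500 · -1.2096e-03 = -53.83 MPa.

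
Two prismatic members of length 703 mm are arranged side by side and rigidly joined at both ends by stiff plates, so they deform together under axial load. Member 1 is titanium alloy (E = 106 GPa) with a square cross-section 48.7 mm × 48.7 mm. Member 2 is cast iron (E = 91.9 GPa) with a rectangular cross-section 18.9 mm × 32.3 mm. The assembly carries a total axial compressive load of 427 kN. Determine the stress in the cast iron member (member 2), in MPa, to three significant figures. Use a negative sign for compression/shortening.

A_1 = 2372 mm².
A_2 = 610.5 mm².
Equal strain + equilibrium ⇒ each member carries load in proportion to AE: A₁E₁ = 251400000 N, A₂E₂ = 56100000 N, ΣAE = 307500000 N.
σ₂ = P·E₂/ΣAE = -427000·91900/307500000 = -127.6 MPa.

-128 MPa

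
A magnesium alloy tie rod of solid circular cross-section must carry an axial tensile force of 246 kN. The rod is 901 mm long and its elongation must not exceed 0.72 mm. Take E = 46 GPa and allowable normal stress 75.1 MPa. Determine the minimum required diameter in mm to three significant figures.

Required area A ≥ P/σ_allow = 246000/75.1 = 3276 mm².
For a solid circular section, d ≥ √(4A/π) = 64.58 mm.
Elongation limit: A ≥ PL/(Eδ_allow) = 246000·901/(46000·0.72) = 6692 mm² ⇒ d ≥ 92.31 mm.
The elongation limit governs.

92.3 mm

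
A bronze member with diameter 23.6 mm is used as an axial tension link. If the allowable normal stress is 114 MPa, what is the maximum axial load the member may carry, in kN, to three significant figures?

49.9 kN

A = 437.4 mm².
P_max = σ_allow · A = 114 · 437.4 = 49870 N = 49.87 kN.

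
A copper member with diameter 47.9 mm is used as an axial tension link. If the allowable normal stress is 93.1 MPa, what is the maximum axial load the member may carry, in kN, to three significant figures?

168 kN

A = 1802 mm².
P_max = σ_allow · A = 93.1 · 1802 = 167800 N = 167.8 kN.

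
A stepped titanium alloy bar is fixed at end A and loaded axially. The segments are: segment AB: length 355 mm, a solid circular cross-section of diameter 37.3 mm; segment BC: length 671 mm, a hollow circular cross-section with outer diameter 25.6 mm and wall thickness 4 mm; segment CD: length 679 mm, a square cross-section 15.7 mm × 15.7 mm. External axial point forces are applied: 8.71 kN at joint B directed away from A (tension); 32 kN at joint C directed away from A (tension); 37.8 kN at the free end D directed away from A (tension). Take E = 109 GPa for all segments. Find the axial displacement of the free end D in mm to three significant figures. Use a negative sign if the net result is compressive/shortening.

Internal axial forces (sectioning from the free end, tension +): N_CD = 37.8 kN, N_BC = 69.8 kN, N_AB = 78.51 kN.
A_AB = 1093 mm².
A_BC = 271.4 mm².
A_CD = 246.5 mm².
δ_AB = 78510·355/(1093·109000) = 0.234 mm
δ_BC = 69800·671/(271.4·109000) = 1.583 mm
δ_CD = 37800·679/(246.5·109000) = 0.9553 mm
δ = Σδ_i = 2.772 mm.

2.77 mm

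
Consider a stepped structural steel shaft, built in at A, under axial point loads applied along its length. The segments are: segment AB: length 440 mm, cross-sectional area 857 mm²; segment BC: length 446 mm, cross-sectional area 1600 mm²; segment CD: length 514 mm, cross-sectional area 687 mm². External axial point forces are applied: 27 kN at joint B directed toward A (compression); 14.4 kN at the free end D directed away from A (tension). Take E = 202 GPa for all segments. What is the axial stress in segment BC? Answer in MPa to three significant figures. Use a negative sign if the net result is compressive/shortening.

9.00 MPa

Internal axial forces (sectioning from the free end, tension +): N_CD = 14.4 kN, N_BC = 14.4 kN, N_AB = -12.6 kN.
σ_BC = N_BC/A_BC = 14400/1600 = 9 MPa.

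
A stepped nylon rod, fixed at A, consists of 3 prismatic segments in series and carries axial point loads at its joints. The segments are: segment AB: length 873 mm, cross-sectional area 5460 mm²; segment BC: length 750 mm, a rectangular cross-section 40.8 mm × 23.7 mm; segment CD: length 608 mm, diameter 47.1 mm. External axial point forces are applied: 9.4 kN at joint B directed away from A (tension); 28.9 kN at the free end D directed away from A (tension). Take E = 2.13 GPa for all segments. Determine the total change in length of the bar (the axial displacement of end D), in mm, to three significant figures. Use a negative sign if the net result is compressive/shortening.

Internal axial forces (sectioning from the free end, tension +): N_CD = 28.9 kN, N_BC = 28.9 kN, N_AB = 38.3 kN.
A_BC = 967 mm².
A_CD = 1742 mm².
δ_AB = 38300·873/(5460·2130) = 2.875 mm
δ_BC = 28900·750/(967·2130) = 10.52 mm
δ_CD = 28900·608/(1742·2130) = 4.735 mm
δ = Σδ_i = 18.13 mm.

18.1 mm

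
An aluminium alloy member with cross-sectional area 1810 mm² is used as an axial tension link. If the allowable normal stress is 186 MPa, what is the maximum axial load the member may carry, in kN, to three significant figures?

337 kN

P_max = σ_allow · A = 186 · 1810 = 336700 N = 336.7 kN.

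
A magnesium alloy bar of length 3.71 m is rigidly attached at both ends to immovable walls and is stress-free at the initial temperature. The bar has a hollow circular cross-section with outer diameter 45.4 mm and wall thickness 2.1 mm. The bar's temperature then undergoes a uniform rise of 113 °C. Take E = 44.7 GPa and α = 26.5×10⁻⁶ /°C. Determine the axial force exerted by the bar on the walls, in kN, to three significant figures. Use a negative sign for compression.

Free thermal expansion αLΔT = 26.5e-6 · 3710 · 113 = 11.11 mm.
The walls impose strain ε = −(11.11)/3710 = -2.9945e-03; σ = Eε = 44700 · -2.9945e-03 = -133.9 MPa.
Wall reaction R = σ·A = -133.9·285.7 = -38240 N = -38.24 kN.

-38.2 kN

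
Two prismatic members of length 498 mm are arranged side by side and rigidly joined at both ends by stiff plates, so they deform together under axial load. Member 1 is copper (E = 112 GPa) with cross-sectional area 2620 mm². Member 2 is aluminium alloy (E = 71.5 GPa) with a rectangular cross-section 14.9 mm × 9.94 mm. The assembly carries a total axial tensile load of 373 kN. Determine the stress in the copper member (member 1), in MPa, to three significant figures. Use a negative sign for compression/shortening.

A_2 = 148.1 mm².
Equal strain + equilibrium ⇒ each member carries load in proportion to AE: A₁E₁ = 293400000 N, A₂E₂ = 10590000 N, ΣAE = 304000000 N.
σ₁ = P·E₁/ΣAE = 373000·112000/304000000 = 137.4 MPa.

137 MPa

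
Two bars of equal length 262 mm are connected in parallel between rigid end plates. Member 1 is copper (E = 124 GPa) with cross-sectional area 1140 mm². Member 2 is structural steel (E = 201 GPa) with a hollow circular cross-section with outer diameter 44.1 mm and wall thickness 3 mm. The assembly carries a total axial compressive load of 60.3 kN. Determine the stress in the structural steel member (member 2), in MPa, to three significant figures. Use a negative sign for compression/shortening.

-55.3 MPa

A_2 = 387.4 mm².
Equal strain + equilibrium ⇒ each member carries load in proportion to AE: A₁E₁ = 141400000 N, A₂E₂ = 77860000 N, ΣAE = 219200000 N.
σ₂ = P·E₂/ΣAE = -60300·201000/219200000 = -55.29 MPa.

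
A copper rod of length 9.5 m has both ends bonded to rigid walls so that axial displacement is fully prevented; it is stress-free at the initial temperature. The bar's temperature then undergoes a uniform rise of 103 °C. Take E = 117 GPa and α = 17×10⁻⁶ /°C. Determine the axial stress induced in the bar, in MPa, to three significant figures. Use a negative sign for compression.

-205 MPa

Free thermal expansion αLΔT = 17e-6 · 9500 · 103 = 16.63 mm.
The walls impose strain ε = −(16.63)/9500 = -1.7510e-03; σ = Eε = 117000 · -1.7510e-03 = -204.9 MPa.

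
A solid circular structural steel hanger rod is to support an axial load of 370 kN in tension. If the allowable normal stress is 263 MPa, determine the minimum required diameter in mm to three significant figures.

42.3 mm

Required area A ≥ P/σ_allow = 370000/263 = 1407 mm².
For a solid circular section, d ≥ √(4A/π) = 42.32 mm.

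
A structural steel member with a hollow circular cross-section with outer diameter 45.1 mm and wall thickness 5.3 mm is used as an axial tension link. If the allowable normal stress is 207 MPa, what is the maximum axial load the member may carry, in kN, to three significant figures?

A = 662.7 mm².
P_max = σ_allow · A = 207 · 662.7 = 137200 N = 137.2 kN.

137 kN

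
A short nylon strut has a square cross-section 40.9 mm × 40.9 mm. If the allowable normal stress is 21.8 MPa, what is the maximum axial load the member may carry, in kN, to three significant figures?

A = 1673 mm².
P_max = σ_allow · A = 21.8 · 1673 = 36470 N = 36.47 kN.

36.5 kN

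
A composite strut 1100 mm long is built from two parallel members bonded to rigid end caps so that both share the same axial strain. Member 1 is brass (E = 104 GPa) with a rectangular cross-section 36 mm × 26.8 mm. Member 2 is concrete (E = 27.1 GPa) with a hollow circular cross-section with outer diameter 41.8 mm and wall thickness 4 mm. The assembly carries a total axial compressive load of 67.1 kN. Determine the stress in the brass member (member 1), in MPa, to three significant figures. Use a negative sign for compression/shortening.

-61.6 MPa

A_1 = 964.8 mm².
A_2 = 475 mm².
Equal strain + equilibrium ⇒ each member carries load in proportion to AE: A₁E₁ = 100300000 N, A₂E₂ = 12870000 N, ΣAE = 113200000 N.
σ₁ = P·E₁/ΣAE = -67100·104000/113200000 = -61.64 MPa.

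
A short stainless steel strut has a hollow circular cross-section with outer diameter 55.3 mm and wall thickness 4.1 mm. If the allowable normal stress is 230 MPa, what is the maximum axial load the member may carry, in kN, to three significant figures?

A = 659.5 mm².
P_max = σ_allow · A = 230 · 659.5 = 151700 N = 151.7 kN.

152 kN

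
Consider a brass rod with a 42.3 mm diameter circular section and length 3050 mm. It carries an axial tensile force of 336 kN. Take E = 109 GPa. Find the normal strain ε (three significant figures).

0.00219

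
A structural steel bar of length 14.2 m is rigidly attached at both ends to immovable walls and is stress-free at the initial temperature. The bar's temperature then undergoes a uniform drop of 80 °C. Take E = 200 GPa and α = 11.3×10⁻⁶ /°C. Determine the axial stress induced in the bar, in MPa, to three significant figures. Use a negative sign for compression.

181 MPa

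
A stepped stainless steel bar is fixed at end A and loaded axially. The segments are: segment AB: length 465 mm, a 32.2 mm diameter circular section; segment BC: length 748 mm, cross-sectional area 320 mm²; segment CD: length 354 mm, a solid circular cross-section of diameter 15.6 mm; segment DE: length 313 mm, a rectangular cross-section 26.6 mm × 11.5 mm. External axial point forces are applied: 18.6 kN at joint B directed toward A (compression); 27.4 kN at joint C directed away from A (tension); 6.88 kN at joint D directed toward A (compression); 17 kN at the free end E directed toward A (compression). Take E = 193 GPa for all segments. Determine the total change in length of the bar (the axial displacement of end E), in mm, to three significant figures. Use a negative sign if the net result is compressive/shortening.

Internal axial forces (sectioning from the free end, tension +): N_DE = -17 kN, N_CD = -23.88 kN, N_BC = 3.52 kN, N_AB = -15.08 kN.
A_AB = 814.3 mm².
A_CD = 191.1 mm².
A_DE = 305.9 mm².
δ_AB = -15080·465/(814.3·193000) = -0.04462 mm
δ_BC = 3520·748/(320·193000) = 0.04263 mm
δ_CD = -23880·354/(191.1·193000) = -0.2292 mm
δ_DE = -17000·313/(305.9·193000) = -0.09013 mm
δ = Σδ_i = -0.3213 mm.

-0.321 mm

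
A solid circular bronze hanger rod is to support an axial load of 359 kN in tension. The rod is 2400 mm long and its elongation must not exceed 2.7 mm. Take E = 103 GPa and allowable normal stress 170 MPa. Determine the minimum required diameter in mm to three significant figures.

62.8 mm

Required area A ≥ P/σ_allow = 359000/170 = 2112 mm².
For a solid circular section, d ≥ √(4A/π) = 51.85 mm.
Elongation limit: A ≥ PL/(Eδ_allow) = 359000·2400/(103000·2.7) = 3098 mm² ⇒ d ≥ 62.81 mm.
The elongation limit governs.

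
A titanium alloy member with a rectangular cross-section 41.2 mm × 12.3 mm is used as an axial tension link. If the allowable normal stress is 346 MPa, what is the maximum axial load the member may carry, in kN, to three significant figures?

175 kN

A = 506.8 mm².
P_max = σ_allow · A = 346 · 506.8 = 175300 N = 175.3 kN.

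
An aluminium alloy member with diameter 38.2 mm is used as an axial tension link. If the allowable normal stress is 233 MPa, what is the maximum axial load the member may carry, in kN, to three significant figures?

267 kN

A = 1146 mm².
P_max = σ_allow · A = 233 · 1146 = 267000 N = 267 kN.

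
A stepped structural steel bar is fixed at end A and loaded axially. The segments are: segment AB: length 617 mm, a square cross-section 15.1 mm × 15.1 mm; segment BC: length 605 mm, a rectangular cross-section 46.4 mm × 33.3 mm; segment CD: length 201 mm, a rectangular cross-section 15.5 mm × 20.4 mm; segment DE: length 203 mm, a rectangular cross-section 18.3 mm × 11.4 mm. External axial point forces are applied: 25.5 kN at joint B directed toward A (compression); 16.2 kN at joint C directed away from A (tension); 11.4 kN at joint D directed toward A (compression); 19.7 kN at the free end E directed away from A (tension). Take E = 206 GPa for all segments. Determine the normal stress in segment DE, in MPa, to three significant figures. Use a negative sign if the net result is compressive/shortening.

94.4 MPa

Internal axial forces (sectioning from the free end, tension +): N_DE = 19.7 kN, N_CD = 8.3 kN, N_BC = 24.5 kN, N_AB = -1 kN.
A_DE = 208.6 mm².
σ_DE = N_DE/A_DE = 19700/208.6 = 94.43 MPa.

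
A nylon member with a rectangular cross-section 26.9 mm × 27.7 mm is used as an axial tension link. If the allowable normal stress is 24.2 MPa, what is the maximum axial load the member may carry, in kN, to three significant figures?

18.0 kN

A = 745.1 mm².
P_max = σ_allow · A = 24.2 · 745.1 = 18030 N = 18.03 kN.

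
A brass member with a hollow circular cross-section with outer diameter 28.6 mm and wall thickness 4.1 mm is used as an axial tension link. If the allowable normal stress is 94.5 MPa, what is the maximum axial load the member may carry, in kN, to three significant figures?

A = 315.6 mm².
P_max = σ_allow · A = 94.5 · 315.6 = 29820 N = 29.82 kN.

29.8 kN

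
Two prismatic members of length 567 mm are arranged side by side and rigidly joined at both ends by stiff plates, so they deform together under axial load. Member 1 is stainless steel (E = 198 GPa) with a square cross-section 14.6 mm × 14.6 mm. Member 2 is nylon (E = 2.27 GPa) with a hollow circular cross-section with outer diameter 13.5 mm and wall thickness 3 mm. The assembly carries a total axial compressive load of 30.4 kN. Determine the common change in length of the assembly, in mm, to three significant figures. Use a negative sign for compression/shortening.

-0.406 mm

A_1 = 213.2 mm².
A_2 = 98.96 mm².
Equal strain + equilibrium ⇒ each member carries load in proportion to AE: A₁E₁ = 42210000 N, A₂E₂ = 224600 N, ΣAE = 42430000 N.
δ = PL/ΣAE = -30400·567/42430000 = -0.4062 mm.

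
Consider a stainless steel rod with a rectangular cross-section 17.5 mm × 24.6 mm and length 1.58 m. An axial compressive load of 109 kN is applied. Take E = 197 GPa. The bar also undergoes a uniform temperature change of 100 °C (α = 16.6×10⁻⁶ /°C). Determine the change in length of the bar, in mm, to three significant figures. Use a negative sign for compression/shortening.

0.592 mm

A = 430.5 mm².
δ_mech = NL/(AE) = -109000·1580/(430.5·197000) = -2.031 mm.
δ_thermal = αLΔT = 16.6e-6·1580·100 = 2.623 mm.
δ = δ_mech + δ_thermal = 0.5921 mm.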